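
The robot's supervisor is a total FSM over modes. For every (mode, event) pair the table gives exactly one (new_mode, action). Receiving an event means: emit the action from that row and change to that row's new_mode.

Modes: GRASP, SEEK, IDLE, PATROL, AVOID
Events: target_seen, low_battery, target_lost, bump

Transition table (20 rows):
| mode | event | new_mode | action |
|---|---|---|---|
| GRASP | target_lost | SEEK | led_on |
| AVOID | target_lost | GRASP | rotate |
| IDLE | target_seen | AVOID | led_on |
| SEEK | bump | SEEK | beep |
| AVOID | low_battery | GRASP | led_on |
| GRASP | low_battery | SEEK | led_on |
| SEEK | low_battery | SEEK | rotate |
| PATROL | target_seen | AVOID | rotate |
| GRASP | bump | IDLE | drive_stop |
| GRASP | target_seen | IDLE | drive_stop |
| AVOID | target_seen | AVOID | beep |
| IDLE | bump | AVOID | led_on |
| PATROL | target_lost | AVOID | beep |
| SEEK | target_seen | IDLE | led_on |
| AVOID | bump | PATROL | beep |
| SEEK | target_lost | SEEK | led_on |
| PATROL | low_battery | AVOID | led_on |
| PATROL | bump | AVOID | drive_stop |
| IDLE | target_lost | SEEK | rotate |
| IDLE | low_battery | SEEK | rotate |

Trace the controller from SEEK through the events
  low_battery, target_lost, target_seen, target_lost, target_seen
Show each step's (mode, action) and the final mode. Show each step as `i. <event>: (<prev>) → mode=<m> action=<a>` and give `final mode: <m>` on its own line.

1. low_battery: (SEEK) → mode=SEEK action=rotate
2. target_lost: (SEEK) → mode=SEEK action=led_on
3. target_seen: (SEEK) → mode=IDLE action=led_on
4. target_lost: (IDLE) → mode=SEEK action=rotate
5. target_seen: (SEEK) → mode=IDLE action=led_on

final mode: IDLE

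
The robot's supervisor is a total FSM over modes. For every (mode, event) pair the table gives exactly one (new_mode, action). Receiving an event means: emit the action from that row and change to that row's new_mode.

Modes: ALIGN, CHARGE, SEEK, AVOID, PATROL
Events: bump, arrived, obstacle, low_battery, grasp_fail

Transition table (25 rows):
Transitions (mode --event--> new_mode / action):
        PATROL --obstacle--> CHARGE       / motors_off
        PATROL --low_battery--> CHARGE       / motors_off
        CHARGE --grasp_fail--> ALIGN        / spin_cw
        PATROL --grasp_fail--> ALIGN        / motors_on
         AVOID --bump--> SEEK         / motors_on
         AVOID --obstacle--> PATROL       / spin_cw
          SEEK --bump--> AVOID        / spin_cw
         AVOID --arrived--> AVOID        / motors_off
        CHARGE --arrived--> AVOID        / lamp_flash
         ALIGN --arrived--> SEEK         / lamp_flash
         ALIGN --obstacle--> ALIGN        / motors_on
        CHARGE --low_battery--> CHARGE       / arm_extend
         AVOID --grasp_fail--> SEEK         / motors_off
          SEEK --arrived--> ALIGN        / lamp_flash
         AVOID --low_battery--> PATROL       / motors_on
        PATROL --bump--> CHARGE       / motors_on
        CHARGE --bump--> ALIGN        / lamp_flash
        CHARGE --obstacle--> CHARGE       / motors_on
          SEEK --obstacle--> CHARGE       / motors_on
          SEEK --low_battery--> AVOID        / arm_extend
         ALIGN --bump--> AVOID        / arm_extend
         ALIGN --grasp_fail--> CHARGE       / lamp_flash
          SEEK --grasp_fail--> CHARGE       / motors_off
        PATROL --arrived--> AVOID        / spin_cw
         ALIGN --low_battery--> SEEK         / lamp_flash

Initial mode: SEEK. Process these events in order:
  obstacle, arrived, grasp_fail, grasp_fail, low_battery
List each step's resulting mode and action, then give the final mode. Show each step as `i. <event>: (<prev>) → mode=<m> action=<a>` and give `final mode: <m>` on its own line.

1. obstacle: (SEEK) → mode=CHARGE action=motors_on
2. arrived: (CHARGE) → mode=AVOID action=lamp_flash
3. grasp_fail: (AVOID) → mode=SEEK action=motors_off
4. grasp_fail: (SEEK) → mode=CHARGE action=motors_off
5. low_battery: (CHARGE) → mode=CHARGE action=arm_extend

final mode: CHARGE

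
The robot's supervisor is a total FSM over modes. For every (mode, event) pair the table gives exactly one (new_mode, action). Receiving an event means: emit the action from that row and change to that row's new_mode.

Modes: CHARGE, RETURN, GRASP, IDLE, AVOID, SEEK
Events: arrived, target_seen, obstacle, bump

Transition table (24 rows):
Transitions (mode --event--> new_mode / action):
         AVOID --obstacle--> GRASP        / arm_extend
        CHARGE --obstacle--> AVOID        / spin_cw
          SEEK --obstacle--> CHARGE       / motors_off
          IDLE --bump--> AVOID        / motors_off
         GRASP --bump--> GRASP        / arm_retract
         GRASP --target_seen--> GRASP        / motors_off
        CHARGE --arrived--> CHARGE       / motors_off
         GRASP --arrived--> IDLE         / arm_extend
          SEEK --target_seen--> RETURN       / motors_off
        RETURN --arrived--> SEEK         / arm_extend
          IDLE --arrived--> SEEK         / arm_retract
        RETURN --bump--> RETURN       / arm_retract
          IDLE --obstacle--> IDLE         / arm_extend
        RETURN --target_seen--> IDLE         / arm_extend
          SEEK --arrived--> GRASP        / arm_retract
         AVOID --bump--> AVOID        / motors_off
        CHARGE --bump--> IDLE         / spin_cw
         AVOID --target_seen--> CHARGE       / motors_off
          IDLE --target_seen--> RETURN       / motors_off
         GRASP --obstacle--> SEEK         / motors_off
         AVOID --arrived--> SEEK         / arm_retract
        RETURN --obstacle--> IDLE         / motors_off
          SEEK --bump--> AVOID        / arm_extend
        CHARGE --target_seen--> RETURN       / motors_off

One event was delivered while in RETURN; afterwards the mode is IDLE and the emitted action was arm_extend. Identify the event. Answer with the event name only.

target_seen

try arrived: (RETURN, arrived) → (SEEK, arm_extend)
try target_seen: (RETURN, target_seen) → (IDLE, arm_extend)  ← matches
try obstacle: (RETURN, obstacle) → (IDLE, motors_off)
try bump: (RETURN, bump) → (RETURN, arm_retract)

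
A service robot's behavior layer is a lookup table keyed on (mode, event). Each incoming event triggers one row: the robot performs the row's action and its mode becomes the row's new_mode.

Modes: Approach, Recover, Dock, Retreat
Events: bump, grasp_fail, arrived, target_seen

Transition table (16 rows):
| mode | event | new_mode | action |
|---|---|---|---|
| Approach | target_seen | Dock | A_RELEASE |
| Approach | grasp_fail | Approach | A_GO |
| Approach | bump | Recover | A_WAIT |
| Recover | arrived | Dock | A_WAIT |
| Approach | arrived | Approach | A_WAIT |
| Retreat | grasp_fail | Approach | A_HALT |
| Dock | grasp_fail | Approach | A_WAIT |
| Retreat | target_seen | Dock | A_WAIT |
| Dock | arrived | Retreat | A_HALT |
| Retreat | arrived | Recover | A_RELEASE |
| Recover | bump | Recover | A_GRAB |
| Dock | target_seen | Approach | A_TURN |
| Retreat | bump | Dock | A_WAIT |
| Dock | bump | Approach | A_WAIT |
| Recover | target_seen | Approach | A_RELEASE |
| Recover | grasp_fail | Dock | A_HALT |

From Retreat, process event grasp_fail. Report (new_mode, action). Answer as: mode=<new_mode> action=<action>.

mode=Approach action=A_HALT

current mode = Retreat; filter table to that mode:
  (Retreat, grasp_fail) → (Approach, A_HALT)  ← event matches
  (Retreat, target_seen) → (Dock, A_WAIT)
  (Retreat, arrived) → (Recover, A_RELEASE)
  (Retreat, bump) → (Dock, A_WAIT)
event = grasp_fail selects (Approach, A_HALT)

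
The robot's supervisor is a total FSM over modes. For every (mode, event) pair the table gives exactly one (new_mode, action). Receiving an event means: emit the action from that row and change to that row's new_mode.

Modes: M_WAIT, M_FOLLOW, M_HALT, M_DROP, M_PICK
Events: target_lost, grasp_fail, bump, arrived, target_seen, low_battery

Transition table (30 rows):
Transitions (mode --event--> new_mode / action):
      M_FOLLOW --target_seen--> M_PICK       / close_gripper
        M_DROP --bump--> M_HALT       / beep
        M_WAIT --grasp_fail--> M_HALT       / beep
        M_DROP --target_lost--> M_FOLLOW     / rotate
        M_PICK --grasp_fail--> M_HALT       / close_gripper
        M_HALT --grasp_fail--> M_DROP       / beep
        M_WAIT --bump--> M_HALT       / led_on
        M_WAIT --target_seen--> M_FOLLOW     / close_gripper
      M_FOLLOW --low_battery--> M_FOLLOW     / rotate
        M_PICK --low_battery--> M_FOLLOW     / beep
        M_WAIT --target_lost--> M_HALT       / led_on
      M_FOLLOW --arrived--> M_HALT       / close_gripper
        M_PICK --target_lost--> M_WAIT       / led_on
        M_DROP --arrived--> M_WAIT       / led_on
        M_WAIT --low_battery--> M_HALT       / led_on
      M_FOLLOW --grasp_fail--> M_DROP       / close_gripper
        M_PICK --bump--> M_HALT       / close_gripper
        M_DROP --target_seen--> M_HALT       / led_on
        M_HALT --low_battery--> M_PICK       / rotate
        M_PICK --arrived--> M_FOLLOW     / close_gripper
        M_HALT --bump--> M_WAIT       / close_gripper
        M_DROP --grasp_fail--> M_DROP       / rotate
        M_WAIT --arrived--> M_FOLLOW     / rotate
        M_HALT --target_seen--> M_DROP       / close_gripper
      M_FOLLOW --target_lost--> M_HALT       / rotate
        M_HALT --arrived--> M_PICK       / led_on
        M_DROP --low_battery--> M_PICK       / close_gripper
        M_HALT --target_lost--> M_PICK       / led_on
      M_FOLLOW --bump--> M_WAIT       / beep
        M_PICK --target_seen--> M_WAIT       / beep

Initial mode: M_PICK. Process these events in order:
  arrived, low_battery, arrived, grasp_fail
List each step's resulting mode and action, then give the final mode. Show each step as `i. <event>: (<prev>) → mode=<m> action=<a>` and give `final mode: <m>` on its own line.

final mode: M_DROP

1. arrived: (M_PICK) → mode=M_FOLLOW action=close_gripper
2. low_battery: (M_FOLLOW) → mode=M_FOLLOW action=rotate
3. arrived: (M_FOLLOW) → mode=M_HALT action=close_gripper
4. grasp_fail: (M_HALT) → mode=M_DROP action=beep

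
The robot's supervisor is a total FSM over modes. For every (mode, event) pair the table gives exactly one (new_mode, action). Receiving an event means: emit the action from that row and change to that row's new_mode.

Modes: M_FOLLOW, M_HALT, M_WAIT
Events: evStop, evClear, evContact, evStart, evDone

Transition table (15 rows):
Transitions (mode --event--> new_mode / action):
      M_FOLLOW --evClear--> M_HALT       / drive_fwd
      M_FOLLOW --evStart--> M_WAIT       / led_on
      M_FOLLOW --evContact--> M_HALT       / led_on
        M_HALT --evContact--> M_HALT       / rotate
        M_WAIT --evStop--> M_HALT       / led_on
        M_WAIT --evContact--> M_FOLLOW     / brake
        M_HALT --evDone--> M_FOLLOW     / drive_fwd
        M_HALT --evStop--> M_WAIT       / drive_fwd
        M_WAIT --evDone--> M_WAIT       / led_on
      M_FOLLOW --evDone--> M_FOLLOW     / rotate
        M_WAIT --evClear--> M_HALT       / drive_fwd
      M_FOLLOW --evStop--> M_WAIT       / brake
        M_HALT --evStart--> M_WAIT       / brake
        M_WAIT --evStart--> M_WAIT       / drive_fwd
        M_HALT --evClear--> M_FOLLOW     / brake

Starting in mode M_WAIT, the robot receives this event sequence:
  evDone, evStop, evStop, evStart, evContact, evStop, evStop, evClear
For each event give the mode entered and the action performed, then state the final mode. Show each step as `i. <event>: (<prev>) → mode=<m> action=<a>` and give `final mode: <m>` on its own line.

final mode: M_FOLLOW

1. evDone: (M_WAIT) → mode=M_WAIT action=led_on
2. evStop: (M_WAIT) → mode=M_HALT action=led_on
3. evStop: (M_HALT) → mode=M_WAIT action=drive_fwd
4. evStart: (M_WAIT) → mode=M_WAIT action=drive_fwd
5. evContact: (M_WAIT) → mode=M_FOLLOW action=brake
6. evStop: (M_FOLLOW) → mode=M_WAIT action=brake
7. evStop: (M_WAIT) → mode=M_HALT action=led_on
8. evClear: (M_HALT) → mode=M_FOLLOW action=brake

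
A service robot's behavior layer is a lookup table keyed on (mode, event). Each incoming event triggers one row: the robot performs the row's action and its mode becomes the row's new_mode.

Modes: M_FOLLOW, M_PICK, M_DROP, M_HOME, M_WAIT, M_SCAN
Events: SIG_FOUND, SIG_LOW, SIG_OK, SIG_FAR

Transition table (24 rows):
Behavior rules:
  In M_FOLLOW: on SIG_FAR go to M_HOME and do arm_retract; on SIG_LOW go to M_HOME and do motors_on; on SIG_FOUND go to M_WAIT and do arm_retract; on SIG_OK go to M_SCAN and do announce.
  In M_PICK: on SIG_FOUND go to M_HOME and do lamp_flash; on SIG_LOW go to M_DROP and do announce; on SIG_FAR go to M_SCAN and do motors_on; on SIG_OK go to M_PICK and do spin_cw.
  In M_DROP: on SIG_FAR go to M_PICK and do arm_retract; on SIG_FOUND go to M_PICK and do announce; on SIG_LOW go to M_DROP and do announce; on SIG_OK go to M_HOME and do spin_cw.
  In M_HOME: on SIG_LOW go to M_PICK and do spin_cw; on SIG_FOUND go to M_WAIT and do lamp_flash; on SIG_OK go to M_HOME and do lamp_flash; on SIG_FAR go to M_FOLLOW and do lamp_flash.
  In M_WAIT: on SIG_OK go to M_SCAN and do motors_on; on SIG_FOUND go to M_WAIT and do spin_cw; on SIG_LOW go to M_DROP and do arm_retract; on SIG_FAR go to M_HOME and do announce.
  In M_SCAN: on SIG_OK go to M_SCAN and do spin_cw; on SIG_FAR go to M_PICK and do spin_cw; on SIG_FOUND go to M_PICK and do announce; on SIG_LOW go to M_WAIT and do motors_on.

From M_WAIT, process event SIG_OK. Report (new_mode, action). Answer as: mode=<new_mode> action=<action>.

mode=M_SCAN action=motors_on

current mode = M_WAIT; filter table to that mode:
  (M_WAIT, SIG_OK) → (M_SCAN, motors_on)  ← event matches
  (M_WAIT, SIG_FOUND) → (M_WAIT, spin_cw)
  (M_WAIT, SIG_LOW) → (M_DROP, arm_retract)
  (M_WAIT, SIG_FAR) → (M_HOME, announce)
event = SIG_OK selects (M_SCAN, motors_on)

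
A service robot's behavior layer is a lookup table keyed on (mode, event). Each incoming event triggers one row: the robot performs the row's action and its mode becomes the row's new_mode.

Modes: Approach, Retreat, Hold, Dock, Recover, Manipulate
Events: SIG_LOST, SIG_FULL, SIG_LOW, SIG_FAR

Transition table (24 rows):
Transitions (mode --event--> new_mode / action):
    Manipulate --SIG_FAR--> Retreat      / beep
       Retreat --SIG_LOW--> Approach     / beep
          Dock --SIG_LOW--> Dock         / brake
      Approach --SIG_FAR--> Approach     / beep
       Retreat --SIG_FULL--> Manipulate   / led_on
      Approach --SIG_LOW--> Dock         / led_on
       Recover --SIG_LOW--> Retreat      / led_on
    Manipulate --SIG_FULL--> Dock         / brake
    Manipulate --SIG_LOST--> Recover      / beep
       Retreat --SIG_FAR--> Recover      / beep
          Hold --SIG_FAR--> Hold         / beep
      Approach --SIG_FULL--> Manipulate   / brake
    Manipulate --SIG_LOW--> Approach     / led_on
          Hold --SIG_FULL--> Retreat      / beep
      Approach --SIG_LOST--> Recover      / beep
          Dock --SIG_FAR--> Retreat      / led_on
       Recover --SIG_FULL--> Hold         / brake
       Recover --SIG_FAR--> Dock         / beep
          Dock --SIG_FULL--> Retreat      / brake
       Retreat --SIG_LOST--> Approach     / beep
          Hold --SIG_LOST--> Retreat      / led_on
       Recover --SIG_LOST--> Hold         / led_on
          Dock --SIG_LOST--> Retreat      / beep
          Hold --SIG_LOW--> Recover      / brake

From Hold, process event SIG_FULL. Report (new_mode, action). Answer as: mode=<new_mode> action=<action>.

mode=Retreat action=beep

current mode = Hold; filter table to that mode:
  (Hold, SIG_FAR) → (Hold, beep)
  (Hold, SIG_FULL) → (Retreat, beep)  ← event matches
  (Hold, SIG_LOST) → (Retreat, led_on)
  (Hold, SIG_LOW) → (Recover, brake)
event = SIG_FULL selects (Retreat, beep)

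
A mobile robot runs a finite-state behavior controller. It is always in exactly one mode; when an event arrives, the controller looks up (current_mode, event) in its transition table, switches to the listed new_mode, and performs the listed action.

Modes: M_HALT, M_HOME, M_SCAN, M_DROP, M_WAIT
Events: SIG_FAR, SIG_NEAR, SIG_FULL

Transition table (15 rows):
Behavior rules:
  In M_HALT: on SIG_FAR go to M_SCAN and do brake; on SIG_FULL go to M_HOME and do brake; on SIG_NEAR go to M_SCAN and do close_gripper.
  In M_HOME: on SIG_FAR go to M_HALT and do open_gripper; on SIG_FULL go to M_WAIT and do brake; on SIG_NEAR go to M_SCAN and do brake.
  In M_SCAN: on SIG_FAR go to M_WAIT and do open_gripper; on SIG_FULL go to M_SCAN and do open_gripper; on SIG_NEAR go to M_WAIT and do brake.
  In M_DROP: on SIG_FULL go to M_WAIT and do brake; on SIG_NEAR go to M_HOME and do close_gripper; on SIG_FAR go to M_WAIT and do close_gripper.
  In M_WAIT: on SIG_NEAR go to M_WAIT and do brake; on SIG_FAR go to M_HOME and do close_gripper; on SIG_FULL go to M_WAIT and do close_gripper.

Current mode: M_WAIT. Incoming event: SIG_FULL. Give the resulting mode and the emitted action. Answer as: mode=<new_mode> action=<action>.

mode=M_WAIT action=close_gripper

current mode = M_WAIT; filter table to that mode:
  (M_WAIT, SIG_NEAR) → (M_WAIT, brake)
  (M_WAIT, SIG_FAR) → (M_HOME, close_gripper)
  (M_WAIT, SIG_FULL) → (M_WAIT, close_gripper)  ← event matches
event = SIG_FULL selects (M_WAIT, close_gripper)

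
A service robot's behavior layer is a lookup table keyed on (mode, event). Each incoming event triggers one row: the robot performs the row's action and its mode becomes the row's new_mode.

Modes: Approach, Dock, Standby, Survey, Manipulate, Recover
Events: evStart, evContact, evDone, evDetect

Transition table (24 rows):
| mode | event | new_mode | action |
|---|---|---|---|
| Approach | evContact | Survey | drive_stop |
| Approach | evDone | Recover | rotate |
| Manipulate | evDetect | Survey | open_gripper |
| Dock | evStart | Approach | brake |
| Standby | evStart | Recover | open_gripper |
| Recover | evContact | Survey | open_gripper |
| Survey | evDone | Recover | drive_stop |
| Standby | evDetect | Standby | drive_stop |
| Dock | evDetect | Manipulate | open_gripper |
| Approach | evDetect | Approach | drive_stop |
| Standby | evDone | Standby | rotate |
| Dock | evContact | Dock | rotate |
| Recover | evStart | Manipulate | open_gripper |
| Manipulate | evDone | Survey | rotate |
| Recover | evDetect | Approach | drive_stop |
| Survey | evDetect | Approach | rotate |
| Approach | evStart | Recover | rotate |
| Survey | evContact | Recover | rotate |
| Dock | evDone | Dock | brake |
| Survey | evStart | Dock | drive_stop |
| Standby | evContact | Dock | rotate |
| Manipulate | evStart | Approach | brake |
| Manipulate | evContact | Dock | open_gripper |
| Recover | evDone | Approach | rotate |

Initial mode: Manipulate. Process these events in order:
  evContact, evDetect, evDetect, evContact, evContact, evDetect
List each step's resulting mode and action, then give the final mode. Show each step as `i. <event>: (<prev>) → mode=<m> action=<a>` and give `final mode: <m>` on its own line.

1. evContact: (Manipulate) → mode=Dock action=open_gripper
2. evDetect: (Dock) → mode=Manipulate action=open_gripper
3. evDetect: (Manipulate) → mode=Survey action=open_gripper
4. evContact: (Survey) → mode=Recover action=rotate
5. evContact: (Recover) → mode=Survey action=open_gripper
6. evDetect: (Survey) → mode=Approach action=rotate

final mode: Approach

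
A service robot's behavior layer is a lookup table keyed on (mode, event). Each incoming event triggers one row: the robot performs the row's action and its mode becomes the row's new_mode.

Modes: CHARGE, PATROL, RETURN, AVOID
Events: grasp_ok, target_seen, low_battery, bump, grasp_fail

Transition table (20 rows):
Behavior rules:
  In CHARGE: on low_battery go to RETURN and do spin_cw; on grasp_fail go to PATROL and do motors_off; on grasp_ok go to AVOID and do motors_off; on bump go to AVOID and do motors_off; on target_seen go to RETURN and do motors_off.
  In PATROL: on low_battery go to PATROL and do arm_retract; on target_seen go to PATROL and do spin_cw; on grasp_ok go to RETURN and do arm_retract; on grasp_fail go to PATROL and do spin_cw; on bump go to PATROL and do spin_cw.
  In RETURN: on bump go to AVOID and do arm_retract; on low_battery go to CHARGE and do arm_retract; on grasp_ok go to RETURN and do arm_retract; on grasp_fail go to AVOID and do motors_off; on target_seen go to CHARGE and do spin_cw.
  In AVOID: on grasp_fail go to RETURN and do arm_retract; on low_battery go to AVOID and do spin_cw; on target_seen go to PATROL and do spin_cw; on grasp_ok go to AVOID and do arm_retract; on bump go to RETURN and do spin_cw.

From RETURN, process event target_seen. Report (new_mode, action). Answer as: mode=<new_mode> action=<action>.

current mode = RETURN; filter table to that mode:
  (RETURN, bump) → (AVOID, arm_retract)
  (RETURN, low_battery) → (CHARGE, arm_retract)
  (RETURN, grasp_ok) → (RETURN, arm_retract)
  (RETURN, grasp_fail) → (AVOID, motors_off)
  (RETURN, target_seen) → (CHARGE, spin_cw)  ← event matches
event = target_seen selects (CHARGE, spin_cw)

mode=CHARGE action=spin_cw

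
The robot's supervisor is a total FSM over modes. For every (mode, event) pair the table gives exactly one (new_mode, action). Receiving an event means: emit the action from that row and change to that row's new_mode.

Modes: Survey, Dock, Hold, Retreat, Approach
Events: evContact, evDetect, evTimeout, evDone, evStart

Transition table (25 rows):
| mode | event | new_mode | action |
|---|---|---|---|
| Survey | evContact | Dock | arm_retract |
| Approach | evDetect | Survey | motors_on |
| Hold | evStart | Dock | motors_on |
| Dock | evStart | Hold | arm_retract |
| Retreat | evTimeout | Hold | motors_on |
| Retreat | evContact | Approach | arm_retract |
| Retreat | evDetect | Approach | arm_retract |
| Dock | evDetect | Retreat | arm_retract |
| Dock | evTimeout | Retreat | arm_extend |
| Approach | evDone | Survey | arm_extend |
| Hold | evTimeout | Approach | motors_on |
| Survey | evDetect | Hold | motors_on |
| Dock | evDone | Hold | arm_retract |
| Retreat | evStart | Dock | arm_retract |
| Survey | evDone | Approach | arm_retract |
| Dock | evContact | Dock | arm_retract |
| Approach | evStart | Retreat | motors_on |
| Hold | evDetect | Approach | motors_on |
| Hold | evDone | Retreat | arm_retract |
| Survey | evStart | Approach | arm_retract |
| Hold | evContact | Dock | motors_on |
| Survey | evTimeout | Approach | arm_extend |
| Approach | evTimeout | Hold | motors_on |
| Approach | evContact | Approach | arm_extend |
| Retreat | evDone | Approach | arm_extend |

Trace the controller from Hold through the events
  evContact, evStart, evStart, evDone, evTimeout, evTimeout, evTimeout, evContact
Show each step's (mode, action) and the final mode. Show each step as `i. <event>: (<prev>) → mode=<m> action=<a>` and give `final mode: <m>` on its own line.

final mode: Approach

1. evContact: (Hold) → mode=Dock action=motors_on
2. evStart: (Dock) → mode=Hold action=arm_retract
3. evStart: (Hold) → mode=Dock action=motors_on
4. evDone: (Dock) → mode=Hold action=arm_retract
5. evTimeout: (Hold) → mode=Approach action=motors_on
6. evTimeout: (Approach) → mode=Hold action=motors_on
7. evTimeout: (Hold) → mode=Approach action=motors_on
8. evContact: (Approach) → mode=Approach action=arm_extend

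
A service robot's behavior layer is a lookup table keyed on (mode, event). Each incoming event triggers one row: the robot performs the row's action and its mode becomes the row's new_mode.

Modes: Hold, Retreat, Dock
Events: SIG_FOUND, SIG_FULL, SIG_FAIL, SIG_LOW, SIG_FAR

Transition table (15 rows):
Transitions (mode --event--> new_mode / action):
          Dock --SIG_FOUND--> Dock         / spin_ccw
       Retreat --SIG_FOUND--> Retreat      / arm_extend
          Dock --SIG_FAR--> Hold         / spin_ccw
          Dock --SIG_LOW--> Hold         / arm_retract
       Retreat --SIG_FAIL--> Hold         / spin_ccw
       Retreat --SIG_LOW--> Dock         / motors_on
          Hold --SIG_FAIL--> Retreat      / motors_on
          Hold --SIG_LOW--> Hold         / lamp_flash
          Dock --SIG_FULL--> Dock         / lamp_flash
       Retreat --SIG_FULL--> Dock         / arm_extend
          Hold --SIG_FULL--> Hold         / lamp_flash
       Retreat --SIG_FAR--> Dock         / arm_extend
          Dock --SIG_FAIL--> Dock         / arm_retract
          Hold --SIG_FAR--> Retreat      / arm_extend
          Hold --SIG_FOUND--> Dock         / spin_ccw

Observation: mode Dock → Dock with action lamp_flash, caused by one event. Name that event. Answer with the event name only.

SIG_FULL

try SIG_FOUND: (Dock, SIG_FOUND) → (Dock, spin_ccw)
try SIG_FULL: (Dock, SIG_FULL) → (Dock, lamp_flash)  ← matches
try SIG_FAIL: (Dock, SIG_FAIL) → (Dock, arm_retract)
try SIG_LOW: (Dock, SIG_LOW) → (Hold, arm_retract)
try SIG_FAR: (Dock, SIG_FAR) → (Hold, spin_ccw)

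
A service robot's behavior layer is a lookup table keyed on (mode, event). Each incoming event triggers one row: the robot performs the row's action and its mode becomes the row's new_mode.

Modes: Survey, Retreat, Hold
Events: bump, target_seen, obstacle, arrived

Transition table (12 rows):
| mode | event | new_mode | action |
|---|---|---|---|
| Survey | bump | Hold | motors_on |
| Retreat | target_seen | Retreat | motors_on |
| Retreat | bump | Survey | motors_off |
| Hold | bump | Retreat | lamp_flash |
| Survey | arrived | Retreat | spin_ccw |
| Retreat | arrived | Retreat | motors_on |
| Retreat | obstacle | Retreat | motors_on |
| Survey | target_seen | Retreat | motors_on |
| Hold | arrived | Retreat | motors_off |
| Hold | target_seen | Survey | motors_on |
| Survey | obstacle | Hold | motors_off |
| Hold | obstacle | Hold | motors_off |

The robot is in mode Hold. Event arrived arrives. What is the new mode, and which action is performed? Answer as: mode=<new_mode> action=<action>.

mode=Retreat action=motors_off

current mode = Hold; filter table to that mode:
  (Hold, bump) → (Retreat, lamp_flash)
  (Hold, arrived) → (Retreat, motors_off)  ← event matches
  (Hold, target_seen) → (Survey, motors_on)
  (Hold, obstacle) → (Hold, motors_off)
event = arrived selects (Retreat, motors_off)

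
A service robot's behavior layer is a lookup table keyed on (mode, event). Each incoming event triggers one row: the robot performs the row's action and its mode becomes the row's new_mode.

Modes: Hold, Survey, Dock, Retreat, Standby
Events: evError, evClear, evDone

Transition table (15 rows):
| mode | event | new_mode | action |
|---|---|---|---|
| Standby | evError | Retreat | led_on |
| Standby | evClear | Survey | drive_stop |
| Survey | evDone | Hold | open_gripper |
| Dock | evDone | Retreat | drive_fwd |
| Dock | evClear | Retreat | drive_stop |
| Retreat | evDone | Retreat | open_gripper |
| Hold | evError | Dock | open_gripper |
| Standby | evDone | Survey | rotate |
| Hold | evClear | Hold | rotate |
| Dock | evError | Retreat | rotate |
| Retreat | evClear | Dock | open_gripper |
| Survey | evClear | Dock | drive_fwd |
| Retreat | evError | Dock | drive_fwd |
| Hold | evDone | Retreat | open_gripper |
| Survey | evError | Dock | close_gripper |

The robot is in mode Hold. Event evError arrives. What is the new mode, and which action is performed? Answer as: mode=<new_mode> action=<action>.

current mode = Hold; filter table to that mode:
  (Hold, evError) → (Dock, open_gripper)  ← event matches
  (Hold, evClear) → (Hold, rotate)
  (Hold, evDone) → (Retreat, open_gripper)
event = evError selects (Dock, open_gripper)

mode=Dock action=open_gripper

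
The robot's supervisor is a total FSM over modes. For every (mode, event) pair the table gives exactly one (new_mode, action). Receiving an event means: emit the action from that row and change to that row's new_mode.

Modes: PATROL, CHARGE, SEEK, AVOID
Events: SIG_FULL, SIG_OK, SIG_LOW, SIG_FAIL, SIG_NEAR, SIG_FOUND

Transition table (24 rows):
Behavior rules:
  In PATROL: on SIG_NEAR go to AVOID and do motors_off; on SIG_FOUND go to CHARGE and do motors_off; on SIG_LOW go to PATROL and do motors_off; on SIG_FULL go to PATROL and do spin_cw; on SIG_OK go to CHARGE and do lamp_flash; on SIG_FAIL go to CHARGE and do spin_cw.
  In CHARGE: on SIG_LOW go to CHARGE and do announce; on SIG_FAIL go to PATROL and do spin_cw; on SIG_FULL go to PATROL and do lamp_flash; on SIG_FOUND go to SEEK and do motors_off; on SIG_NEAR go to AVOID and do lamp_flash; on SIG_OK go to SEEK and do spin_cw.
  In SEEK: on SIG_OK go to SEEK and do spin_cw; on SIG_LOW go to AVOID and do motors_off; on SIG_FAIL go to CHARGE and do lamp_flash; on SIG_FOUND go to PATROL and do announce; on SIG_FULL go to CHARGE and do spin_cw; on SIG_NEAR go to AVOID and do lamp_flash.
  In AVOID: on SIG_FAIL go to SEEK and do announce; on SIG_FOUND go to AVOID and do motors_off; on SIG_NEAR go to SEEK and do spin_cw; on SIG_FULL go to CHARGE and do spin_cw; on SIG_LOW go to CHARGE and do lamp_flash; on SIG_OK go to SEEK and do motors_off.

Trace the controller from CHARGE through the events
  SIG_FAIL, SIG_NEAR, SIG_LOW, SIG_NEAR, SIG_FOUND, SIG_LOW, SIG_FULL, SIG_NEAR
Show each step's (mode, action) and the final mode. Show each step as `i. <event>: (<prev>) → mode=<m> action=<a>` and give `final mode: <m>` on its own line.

final mode: AVOID

1. SIG_FAIL: (CHARGE) → mode=PATROL action=spin_cw
2. SIG_NEAR: (PATROL) → mode=AVOID action=motors_off
3. SIG_LOW: (AVOID) → mode=CHARGE action=lamp_flash
4. SIG_NEAR: (CHARGE) → mode=AVOID action=lamp_flash
5. SIG_FOUND: (AVOID) → mode=AVOID action=motors_off
6. SIG_LOW: (AVOID) → mode=CHARGE action=lamp_flash
7. SIG_FULL: (CHARGE) → mode=PATROL action=lamp_flash
8. SIG_NEAR: (PATROL) → mode=AVOID action=motors_off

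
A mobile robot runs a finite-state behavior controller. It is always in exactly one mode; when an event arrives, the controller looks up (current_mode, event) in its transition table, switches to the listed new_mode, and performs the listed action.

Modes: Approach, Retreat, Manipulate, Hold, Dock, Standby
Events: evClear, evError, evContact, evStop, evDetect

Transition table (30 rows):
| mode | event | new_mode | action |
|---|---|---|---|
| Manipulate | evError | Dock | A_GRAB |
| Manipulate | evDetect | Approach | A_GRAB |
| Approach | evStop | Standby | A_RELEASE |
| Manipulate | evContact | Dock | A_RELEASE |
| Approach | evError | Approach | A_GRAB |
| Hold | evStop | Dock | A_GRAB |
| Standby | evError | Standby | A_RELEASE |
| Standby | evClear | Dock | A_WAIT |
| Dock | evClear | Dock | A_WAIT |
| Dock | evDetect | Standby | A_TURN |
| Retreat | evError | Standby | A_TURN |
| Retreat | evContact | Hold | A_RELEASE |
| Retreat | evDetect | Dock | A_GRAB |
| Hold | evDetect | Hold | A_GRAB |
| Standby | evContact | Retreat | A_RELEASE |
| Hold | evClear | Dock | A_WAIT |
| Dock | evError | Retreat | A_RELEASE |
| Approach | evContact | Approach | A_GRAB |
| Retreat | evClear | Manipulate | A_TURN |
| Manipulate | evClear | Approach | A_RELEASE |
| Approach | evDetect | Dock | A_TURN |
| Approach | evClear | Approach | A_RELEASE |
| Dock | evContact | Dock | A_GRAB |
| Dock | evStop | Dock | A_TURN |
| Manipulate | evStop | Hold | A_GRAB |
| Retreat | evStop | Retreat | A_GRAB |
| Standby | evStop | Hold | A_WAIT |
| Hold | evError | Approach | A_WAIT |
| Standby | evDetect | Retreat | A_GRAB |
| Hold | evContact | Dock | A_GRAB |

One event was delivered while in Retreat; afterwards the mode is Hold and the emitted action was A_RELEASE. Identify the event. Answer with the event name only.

evContact

try evClear: (Retreat, evClear) → (Manipulate, A_TURN)
try evError: (Retreat, evError) → (Standby, A_TURN)
try evContact: (Retreat, evContact) → (Hold, A_RELEASE)  ← matches
try evStop: (Retreat, evStop) → (Retreat, A_GRAB)
try evDetect: (Retreat, evDetect) → (Dock, A_GRAB)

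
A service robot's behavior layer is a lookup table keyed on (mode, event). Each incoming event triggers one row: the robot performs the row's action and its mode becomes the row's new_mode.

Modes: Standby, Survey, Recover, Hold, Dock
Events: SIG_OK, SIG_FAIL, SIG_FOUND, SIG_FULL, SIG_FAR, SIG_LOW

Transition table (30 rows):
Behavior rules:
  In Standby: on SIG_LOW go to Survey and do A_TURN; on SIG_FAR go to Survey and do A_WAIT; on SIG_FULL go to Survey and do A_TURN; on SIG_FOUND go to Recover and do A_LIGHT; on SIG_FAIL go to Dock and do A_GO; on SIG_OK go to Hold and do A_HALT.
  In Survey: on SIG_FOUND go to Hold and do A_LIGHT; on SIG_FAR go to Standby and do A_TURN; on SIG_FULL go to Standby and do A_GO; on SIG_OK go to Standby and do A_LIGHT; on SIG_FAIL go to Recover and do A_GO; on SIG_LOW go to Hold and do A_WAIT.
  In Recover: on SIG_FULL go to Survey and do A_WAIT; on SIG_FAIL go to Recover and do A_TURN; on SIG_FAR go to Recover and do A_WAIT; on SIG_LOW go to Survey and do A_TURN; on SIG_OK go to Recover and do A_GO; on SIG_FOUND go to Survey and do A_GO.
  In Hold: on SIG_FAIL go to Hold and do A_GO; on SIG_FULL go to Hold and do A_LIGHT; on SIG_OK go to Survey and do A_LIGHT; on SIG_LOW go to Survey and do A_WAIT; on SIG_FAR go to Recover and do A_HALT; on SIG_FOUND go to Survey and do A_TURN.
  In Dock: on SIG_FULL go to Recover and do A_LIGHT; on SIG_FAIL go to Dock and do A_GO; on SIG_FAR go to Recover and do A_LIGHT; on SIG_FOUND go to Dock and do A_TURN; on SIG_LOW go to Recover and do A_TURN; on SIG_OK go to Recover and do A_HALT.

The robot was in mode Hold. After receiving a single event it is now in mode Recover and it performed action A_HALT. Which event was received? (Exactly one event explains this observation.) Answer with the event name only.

try SIG_OK: (Hold, SIG_OK) → (Survey, A_LIGHT)
try SIG_FAIL: (Hold, SIG_FAIL) → (Hold, A_GO)
try SIG_FOUND: (Hold, SIG_FOUND) → (Survey, A_TURN)
try SIG_FULL: (Hold, SIG_FULL) → (Hold, A_LIGHT)
try SIG_FAR: (Hold, SIG_FAR) → (Recover, A_HALT)  ← matches
try SIG_LOW: (Hold, SIG_LOW) → (Survey, A_WAIT)

SIG_FAR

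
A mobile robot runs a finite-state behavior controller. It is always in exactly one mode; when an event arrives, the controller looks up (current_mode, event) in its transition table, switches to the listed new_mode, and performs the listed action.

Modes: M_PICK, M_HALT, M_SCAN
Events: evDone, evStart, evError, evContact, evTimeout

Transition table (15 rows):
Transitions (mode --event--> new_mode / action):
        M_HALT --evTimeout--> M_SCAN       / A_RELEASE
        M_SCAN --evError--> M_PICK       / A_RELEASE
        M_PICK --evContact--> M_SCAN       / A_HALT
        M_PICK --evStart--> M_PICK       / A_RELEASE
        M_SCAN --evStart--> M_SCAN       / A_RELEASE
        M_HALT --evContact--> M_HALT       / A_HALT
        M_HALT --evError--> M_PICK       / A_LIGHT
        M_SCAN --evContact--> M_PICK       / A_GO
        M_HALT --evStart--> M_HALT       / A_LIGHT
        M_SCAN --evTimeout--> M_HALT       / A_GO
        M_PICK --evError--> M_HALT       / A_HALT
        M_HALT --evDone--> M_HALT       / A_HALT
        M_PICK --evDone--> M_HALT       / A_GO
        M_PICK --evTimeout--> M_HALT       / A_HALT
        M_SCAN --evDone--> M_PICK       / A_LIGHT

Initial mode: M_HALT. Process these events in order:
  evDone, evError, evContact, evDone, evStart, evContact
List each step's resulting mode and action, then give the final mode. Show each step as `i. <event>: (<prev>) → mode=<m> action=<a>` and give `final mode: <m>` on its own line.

final mode: M_SCAN

1. evDone: (M_HALT) → mode=M_HALT action=A_HALT
2. evError: (M_HALT) → mode=M_PICK action=A_LIGHT
3. evContact: (M_PICK) → mode=M_SCAN action=A_HALT
4. evDone: (M_SCAN) → mode=M_PICK action=A_LIGHT
5. evStart: (M_PICK) → mode=M_PICK action=A_RELEASE
6. evContact: (M_PICK) → mode=M_SCAN action=A_HALT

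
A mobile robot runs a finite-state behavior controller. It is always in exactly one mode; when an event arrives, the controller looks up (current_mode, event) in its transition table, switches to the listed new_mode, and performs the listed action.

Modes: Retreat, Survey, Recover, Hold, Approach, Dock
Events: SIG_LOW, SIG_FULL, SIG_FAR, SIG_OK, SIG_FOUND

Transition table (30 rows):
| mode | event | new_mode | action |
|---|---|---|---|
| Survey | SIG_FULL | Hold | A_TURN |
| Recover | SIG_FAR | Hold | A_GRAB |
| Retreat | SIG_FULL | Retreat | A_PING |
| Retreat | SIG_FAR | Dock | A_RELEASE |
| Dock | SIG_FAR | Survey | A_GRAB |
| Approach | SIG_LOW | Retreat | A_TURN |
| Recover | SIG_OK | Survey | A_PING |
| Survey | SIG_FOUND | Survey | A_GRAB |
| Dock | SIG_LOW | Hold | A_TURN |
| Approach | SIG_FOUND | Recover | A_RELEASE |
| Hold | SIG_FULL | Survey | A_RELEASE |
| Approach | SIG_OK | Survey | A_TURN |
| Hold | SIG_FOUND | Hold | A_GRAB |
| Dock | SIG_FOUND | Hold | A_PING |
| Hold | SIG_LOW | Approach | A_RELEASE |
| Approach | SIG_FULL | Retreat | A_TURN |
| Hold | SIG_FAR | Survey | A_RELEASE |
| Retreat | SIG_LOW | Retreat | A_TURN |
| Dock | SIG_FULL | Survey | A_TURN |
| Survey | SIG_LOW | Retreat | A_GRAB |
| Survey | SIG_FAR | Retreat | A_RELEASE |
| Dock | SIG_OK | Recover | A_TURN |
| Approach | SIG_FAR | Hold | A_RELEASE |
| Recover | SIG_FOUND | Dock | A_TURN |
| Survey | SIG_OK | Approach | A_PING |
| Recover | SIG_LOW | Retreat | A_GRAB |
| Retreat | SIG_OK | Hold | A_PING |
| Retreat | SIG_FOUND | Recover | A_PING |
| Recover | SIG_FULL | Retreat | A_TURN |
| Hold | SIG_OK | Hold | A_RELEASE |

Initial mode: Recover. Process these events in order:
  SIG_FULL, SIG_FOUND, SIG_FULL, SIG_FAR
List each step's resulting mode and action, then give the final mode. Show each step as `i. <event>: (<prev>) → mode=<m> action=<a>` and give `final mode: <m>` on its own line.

final mode: Dock

1. SIG_FULL: (Recover) → mode=Retreat action=A_TURN
2. SIG_FOUND: (Retreat) → mode=Recover action=A_PING
3. SIG_FULL: (Recover) → mode=Retreat action=A_TURN
4. SIG_FAR: (Retreat) → mode=Dock action=A_RELEASE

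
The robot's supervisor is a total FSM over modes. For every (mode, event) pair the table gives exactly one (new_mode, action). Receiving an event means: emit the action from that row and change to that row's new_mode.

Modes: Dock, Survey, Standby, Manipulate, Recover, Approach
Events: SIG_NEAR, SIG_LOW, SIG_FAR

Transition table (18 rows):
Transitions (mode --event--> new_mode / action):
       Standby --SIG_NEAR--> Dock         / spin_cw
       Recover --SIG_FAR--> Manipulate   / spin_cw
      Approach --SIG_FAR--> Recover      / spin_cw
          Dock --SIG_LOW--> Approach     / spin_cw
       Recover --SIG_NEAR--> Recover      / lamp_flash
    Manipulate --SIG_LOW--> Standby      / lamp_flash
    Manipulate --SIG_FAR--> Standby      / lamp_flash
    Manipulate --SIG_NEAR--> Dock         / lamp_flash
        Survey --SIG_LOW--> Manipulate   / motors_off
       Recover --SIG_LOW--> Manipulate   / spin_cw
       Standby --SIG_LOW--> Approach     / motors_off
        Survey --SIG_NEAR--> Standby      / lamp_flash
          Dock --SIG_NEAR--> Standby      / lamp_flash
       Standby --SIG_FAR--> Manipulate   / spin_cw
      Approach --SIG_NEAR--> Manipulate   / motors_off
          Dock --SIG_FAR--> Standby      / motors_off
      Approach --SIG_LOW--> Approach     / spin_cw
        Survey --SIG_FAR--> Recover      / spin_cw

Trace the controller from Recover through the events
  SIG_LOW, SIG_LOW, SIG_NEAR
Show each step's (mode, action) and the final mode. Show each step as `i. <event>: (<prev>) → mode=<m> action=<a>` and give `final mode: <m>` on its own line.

1. SIG_LOW: (Recover) → mode=Manipulate action=spin_cw
2. SIG_LOW: (Manipulate) → mode=Standby action=lamp_flash
3. SIG_NEAR: (Standby) → mode=Dock action=spin_cw

final mode: Dock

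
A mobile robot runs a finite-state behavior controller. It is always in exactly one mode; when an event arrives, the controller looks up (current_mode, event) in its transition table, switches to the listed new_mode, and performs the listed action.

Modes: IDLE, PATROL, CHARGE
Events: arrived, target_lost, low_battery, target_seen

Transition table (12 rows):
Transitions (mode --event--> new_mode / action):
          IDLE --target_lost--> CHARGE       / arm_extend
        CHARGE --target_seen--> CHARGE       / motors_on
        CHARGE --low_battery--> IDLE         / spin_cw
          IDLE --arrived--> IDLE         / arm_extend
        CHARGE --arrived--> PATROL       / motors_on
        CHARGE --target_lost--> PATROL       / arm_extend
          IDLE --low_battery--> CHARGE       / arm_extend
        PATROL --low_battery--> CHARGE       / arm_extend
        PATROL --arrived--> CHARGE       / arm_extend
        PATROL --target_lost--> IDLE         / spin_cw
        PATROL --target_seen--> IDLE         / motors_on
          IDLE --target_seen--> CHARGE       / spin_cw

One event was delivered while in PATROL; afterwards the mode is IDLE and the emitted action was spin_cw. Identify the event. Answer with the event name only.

try arrived: (PATROL, arrived) → (CHARGE, arm_extend)
try target_lost: (PATROL, target_lost) → (IDLE, spin_cw)  ← matches
try low_battery: (PATROL, low_battery) → (CHARGE, arm_extend)
try target_seen: (PATROL, target_seen) → (IDLE, motors_on)

target_lost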